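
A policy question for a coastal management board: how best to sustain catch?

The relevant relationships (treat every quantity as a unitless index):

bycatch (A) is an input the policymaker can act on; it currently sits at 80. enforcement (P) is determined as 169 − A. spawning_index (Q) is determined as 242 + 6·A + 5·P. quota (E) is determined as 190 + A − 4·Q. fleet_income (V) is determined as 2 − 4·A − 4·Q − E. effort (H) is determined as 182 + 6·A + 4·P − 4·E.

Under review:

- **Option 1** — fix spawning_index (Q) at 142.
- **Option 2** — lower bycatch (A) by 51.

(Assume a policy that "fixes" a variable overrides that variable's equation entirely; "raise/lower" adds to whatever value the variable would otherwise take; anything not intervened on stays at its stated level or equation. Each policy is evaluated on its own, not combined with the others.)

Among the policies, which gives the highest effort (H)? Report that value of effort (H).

Option 1 (Q := 142):
  A = 80
  P = 169 − 80 = 89
  Q = 142
  E = 190 + 80 − 4·142 = -298
  H = 182 + 6·80 + 4·89 − 4·(-298) = 2210
Option 2 (A − 51):
  A = 80 − 51 = 29
  P = 169 − 29 = 140
  Q = 242 + 6·29 + 5·140 = 1116
  E = 190 + 29 − 4·1116 = -4245
  H = 182 + 6·29 + 4·140 − 4·(-4245) = 17896
Comparing — Option 1: H=2210, Option 2: H=17896. Highest is 17896 (Option 2).

17896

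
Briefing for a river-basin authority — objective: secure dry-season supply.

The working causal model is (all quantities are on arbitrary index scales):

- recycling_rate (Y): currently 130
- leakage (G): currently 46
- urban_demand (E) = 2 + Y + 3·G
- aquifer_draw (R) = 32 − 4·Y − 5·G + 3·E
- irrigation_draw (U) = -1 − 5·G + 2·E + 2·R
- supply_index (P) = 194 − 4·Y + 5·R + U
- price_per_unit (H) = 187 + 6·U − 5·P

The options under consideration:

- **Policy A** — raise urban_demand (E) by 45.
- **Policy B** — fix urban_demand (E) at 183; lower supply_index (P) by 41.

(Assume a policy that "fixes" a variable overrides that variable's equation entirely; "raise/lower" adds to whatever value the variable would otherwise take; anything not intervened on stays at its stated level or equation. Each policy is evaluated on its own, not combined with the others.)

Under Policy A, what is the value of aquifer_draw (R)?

227

Policy A (E + 45):
  Y = 130
  G = 46
  E = 2 + 130 + 3·46 (+45 from intervention) = 315
  R = 32 − 4·130 − 5·46 + 3·315 = 227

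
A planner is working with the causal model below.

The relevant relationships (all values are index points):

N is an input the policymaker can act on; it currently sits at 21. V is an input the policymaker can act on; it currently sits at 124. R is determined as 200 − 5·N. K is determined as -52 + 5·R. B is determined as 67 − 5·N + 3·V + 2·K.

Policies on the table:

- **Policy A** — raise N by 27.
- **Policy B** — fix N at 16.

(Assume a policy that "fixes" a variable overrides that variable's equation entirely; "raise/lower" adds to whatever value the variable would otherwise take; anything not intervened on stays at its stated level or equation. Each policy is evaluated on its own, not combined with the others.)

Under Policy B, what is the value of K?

Policy B (N := 16):
  N = 16
  R = 200 − 5·16 = 120
  K = -52 + 5·120 = 548

548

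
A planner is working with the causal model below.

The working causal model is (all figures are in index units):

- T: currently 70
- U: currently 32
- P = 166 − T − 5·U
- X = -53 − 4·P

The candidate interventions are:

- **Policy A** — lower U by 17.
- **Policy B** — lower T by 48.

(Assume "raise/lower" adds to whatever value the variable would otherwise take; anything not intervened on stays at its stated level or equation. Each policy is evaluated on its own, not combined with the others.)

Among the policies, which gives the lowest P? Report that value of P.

-16

Policy A (U − 17):
  T = 70
  U = 32 − 17 = 15
  P = 166 − 70 − 5·15 = 21
Policy B (T − 48):
  T = 70 − 48 = 22
  U = 32
  P = 166 − 22 − 5·32 = -16
Comparing — Policy A: P=21, Policy B: P=-16. Lowest is -16 (Policy B).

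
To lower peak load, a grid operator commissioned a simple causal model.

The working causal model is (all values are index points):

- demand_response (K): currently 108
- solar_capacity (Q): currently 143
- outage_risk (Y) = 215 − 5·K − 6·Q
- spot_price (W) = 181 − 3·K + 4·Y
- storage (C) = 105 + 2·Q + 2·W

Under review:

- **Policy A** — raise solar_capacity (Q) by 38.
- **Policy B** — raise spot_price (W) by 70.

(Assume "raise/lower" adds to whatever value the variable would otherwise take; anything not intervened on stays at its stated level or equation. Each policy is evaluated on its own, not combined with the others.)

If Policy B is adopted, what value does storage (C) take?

-9219

Policy B (W + 70):
  K = 108
  Q = 143
  Y = 215 − 5·108 − 6·143 = -1183
  W = 181 − 3·108 + 4·(-1183) (+70 from intervention) = -4805
  C = 105 + 2·143 + 2·(-4805) = -9219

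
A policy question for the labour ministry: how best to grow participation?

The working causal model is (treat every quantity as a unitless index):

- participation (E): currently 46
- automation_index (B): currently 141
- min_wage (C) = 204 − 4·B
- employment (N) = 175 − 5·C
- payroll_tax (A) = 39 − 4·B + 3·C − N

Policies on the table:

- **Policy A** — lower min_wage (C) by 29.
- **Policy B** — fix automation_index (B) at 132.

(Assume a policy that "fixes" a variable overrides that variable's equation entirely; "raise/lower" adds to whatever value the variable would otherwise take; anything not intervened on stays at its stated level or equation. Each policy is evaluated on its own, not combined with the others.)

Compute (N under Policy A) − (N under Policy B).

Policy A (C − 29):
  B = 141
  C = 204 − 4·141 (−29 from intervention) = -389
  N = 175 − 5·(-389) = 2120
Policy B (B := 132):
  B = 132
  C = 204 − 4·132 = -324
  N = 175 − 5·(-324) = 1795
N: 2120 − 1795 = 325

325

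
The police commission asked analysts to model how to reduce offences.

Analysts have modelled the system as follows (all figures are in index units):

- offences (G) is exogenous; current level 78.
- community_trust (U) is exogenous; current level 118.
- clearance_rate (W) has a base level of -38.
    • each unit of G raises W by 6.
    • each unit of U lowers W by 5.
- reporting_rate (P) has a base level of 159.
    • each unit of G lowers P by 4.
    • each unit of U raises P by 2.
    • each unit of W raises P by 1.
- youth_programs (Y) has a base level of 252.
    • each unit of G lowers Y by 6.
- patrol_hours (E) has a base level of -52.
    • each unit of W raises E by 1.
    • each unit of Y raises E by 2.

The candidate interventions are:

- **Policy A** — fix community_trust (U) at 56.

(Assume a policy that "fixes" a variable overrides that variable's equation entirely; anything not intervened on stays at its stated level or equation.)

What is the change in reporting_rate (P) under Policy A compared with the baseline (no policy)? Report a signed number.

Baseline:
  G = 78
  U = 118
  W = -38 + 6·78 − 5·118 = -160
  P = 159 − 4·78 + 2·118 + (-160) = -77
Policy A (U := 56):
  G = 78
  U = 56
  W = -38 + 6·78 − 5·56 = 150
  P = 159 − 4·78 + 2·56 + 150 = 109
Change in P: 109 − (-77) = 186

186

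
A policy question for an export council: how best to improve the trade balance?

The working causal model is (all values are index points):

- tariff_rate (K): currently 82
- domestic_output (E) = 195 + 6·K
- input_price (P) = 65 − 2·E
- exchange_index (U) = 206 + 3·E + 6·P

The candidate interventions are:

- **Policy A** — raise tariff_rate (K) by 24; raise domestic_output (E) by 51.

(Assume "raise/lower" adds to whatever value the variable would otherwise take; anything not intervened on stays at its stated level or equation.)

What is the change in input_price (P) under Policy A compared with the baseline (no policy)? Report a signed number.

Baseline:
  K = 82
  E = 195 + 6·82 = 687
  P = 65 − 2·687 = -1309
Policy A (K + 24, E + 51):
  K = 82 + 24 = 106
  E = 195 + 6·106 (+51 from intervention) = 882
  P = 65 − 2·882 = -1699
Change in P: -1699 − (-1309) = -390

-390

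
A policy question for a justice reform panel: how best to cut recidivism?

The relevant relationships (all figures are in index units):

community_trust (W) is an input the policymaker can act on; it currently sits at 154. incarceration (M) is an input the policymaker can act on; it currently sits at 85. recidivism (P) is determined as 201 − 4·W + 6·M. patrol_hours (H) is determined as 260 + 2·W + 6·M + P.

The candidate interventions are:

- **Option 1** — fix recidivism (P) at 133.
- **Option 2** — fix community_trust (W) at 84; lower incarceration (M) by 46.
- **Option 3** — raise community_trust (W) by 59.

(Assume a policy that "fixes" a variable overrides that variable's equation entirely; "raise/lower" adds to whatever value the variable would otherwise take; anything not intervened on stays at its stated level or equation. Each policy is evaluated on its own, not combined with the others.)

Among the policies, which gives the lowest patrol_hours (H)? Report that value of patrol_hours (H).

761

Option 1 (P := 133):
  W = 154
  M = 85
  P = 133
  H = 260 + 2·154 + 6·85 + 133 = 1211
Option 2 (W := 84, M − 46):
  W = 84
  M = 85 − 46 = 39
  P = 201 − 4·84 + 6·39 = 99
  H = 260 + 2·84 + 6·39 + 99 = 761
Option 3 (W + 59):
  W = 154 + 59 = 213
  M = 85
  P = 201 − 4·213 + 6·85 = -141
  H = 260 + 2·213 + 6·85 + (-141) = 1055
Comparing — Option 1: H=1211, Option 2: H=761, Option 3: H=1055. Lowest is 761 (Option 2).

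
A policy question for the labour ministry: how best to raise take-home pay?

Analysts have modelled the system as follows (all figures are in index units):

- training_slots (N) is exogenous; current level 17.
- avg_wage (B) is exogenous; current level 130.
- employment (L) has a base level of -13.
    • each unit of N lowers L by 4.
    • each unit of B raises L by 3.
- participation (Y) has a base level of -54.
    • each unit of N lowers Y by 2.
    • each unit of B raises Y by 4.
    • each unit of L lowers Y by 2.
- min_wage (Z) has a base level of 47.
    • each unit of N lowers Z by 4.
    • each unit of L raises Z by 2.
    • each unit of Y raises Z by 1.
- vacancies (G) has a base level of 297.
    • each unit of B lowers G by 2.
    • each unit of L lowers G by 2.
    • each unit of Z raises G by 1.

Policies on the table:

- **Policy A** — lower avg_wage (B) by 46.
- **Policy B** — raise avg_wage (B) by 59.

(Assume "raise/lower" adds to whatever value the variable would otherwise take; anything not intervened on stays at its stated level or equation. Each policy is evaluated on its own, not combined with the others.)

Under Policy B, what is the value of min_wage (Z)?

647

Policy B (B + 59):
  N = 17
  B = 130 + 59 = 189
  L = -13 − 4·17 + 3·189 = 486
  Y = -54 − 2·17 + 4·189 − 2·486 = -304
  Z = 47 − 4·17 + 2·486 + (-304) = 647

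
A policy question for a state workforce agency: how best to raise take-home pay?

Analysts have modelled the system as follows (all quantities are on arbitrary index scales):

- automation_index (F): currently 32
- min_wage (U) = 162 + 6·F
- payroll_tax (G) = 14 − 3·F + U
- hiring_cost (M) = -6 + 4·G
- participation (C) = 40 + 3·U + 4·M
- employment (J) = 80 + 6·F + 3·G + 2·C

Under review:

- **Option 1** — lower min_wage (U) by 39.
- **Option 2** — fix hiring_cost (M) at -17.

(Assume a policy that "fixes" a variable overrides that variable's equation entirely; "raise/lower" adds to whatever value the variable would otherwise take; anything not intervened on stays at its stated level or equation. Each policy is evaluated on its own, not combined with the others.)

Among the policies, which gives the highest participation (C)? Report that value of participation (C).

Option 1 (U − 39):
  F = 32
  U = 162 + 6·32 (−39 from intervention) = 315
  G = 14 − 3·32 + 315 = 233
  M = -6 + 4·233 = 926
  C = 40 + 3·315 + 4·926 = 4689
Option 2 (M := -17):
  F = 32
  U = 162 + 6·32 = 354
  G = 14 − 3·32 + 354 = 272
  M = -17
  C = 40 + 3·354 + 4·(-17) = 1034
Comparing — Option 1: C=4689, Option 2: C=1034. Highest is 4689 (Option 1).

4689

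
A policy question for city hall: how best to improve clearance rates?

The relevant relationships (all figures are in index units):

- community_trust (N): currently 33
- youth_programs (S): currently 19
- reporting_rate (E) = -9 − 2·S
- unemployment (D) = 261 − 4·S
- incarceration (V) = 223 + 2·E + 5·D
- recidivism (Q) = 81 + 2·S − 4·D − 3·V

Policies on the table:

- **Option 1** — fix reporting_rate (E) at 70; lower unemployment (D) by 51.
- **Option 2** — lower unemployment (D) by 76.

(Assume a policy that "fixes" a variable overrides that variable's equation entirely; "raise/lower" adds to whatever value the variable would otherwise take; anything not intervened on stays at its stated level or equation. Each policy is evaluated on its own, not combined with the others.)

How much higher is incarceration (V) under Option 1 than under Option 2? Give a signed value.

359

Option 1 (E := 70, D − 51):
  S = 19
  E = 70
  D = 261 − 4·19 (−51 from intervention) = 134
  V = 223 + 2·70 + 5·134 = 1033
Option 2 (D − 76):
  S = 19
  E = -9 − 2·19 = -47
  D = 261 − 4·19 (−76 from intervention) = 109
  V = 223 + 2·(-47) + 5·109 = 674
V: 1033 − 674 = 359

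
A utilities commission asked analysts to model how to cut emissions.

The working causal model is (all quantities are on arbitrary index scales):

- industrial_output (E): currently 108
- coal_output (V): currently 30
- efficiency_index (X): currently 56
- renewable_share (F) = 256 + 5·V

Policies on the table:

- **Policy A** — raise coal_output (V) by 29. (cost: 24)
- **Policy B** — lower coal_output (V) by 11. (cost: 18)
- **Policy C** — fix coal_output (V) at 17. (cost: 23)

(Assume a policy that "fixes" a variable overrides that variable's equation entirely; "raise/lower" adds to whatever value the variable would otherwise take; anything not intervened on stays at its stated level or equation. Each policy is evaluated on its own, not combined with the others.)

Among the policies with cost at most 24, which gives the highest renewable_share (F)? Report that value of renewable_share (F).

Policy A (V + 29):
  V = 30 + 29 = 59
  F = 256 + 5·59 = 551
Policy B (V − 11):
  V = 30 − 11 = 19
  F = 256 + 5·19 = 351
Policy C (V := 17):
  V = 17
  F = 256 + 5·17 = 341
Comparing — Policy A: F=551, Policy B: F=351, Policy C: F=341. Highest is 551 (Policy A).

551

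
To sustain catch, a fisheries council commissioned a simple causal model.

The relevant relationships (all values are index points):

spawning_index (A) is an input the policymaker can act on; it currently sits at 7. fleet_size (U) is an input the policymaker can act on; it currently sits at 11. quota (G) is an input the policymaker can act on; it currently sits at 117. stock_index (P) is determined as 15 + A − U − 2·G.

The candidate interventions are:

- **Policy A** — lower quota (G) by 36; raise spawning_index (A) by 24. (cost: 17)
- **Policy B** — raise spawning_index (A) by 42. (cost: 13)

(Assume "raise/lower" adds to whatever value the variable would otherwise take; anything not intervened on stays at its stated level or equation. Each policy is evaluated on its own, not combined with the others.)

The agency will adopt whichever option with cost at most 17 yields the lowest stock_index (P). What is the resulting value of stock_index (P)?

Policy A (G − 36, A + 24):
  A = 7 + 24 = 31
  U = 11
  G = 117 − 36 = 81
  P = 15 + 31 − 11 − 2·81 = -127
Policy B (A + 42):
  A = 7 + 42 = 49
  U = 11
  G = 117
  P = 15 + 49 − 11 − 2·117 = -181
Comparing — Policy A: P=-127, Policy B: P=-181. Lowest is -181 (Policy B).

-181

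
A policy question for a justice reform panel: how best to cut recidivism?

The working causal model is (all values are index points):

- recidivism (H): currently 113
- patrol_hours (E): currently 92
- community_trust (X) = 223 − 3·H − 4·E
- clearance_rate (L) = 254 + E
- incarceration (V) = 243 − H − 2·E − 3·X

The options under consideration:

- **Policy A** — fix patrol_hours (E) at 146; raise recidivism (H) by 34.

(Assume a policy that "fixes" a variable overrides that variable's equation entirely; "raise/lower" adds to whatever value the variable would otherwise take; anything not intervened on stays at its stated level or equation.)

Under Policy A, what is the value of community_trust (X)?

Policy A (E := 146, H + 34):
  H = 113 + 34 = 147
  E = 146
  X = 223 − 3·147 − 4·146 = -802

-802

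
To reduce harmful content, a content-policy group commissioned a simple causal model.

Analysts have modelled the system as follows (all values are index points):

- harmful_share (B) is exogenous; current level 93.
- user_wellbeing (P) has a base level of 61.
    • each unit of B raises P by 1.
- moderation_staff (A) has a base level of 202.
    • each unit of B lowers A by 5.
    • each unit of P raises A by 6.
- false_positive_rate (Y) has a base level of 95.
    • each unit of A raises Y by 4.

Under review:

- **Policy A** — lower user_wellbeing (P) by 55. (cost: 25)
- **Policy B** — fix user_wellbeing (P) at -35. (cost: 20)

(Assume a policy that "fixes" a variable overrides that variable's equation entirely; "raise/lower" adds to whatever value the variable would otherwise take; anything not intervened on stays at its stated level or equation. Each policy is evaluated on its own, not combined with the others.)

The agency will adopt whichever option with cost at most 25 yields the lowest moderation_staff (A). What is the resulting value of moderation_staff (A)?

Policy A (P − 55):
  B = 93
  P = 61 + 93 (−55 from intervention) = 99
  A = 202 − 5·93 + 6·99 = 331
Policy B (P := -35):
  B = 93
  P = -35
  A = 202 − 5·93 + 6·(-35) = -473
Comparing — Policy A: A=331, Policy B: A=-473. Lowest is -473 (Policy B).

-473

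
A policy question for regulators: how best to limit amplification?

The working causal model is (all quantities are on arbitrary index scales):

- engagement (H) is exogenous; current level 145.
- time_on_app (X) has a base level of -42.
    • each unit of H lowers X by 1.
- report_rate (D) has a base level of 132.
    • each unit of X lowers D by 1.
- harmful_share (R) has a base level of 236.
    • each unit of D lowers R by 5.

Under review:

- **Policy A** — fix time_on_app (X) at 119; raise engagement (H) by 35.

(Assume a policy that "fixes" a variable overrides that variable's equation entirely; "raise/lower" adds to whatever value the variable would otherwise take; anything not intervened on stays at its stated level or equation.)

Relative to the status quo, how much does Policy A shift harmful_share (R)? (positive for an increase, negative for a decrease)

Baseline:
  H = 145
  X = -42 − 145 = -187
  D = 132 − (-187) = 319
  R = 236 − 5·319 = -1359
Policy A (X := 119, H + 35):
  H = 145 + 35 = 180
  X = 119
  D = 132 − 119 = 13
  R = 236 − 5·13 = 171
Change in R: 171 − (-1359) = 1530

1530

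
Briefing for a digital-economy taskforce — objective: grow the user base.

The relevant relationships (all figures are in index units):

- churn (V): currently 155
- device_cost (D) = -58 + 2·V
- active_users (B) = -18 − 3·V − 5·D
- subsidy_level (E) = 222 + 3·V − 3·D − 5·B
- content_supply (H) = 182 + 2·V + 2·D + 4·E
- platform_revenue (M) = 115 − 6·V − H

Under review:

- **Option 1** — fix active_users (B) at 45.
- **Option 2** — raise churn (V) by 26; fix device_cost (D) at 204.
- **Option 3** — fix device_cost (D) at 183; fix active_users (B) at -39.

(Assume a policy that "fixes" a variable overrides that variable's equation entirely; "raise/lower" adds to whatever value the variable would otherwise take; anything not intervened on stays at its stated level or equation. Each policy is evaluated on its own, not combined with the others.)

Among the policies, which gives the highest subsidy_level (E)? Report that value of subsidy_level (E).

8058

Option 1 (B := 45):
  V = 155
  D = -58 + 2·155 = 252
  B = 45
  E = 222 + 3·155 − 3·252 − 5·45 = -294
Option 2 (V + 26, D := 204):
  V = 155 + 26 = 181
  D = 204
  B = -18 − 3·181 − 5·204 = -1581
  E = 222 + 3·181 − 3·204 − 5·(-1581) = 8058
Option 3 (D := 183, B := -39):
  V = 155
  D = 183
  B = -39
  E = 222 + 3·155 − 3·183 − 5·(-39) = 333
Comparing — Option 1: E=-294, Option 2: E=8058, Option 3: E=333. Highest is 8058 (Option 2).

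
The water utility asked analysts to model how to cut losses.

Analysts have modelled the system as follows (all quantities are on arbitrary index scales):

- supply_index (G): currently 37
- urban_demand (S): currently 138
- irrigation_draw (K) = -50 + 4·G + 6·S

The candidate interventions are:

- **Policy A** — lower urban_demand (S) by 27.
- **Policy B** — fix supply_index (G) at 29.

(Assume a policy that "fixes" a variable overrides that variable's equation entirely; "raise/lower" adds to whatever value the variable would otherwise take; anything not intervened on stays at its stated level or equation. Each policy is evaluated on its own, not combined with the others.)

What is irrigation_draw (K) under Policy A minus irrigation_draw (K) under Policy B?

-130

Policy A (S − 27):
  G = 37
  S = 138 − 27 = 111
  K = -50 + 4·37 + 6·111 = 764
Policy B (G := 29):
  G = 29
  S = 138
  K = -50 + 4·29 + 6·138 = 894
K: 764 − 894 = -130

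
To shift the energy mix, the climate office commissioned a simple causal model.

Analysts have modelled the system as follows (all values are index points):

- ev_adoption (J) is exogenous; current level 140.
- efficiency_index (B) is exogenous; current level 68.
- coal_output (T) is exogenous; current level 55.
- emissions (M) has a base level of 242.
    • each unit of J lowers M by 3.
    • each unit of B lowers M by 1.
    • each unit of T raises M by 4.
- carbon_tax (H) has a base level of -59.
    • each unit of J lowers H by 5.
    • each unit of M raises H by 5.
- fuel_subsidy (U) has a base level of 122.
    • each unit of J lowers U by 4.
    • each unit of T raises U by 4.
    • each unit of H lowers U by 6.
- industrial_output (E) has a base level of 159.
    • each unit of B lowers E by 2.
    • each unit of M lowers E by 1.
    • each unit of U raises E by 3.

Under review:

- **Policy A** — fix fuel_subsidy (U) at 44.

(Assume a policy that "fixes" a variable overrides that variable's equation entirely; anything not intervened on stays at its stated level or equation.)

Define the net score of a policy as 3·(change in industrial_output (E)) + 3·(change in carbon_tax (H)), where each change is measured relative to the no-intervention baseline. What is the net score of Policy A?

-45648

Baseline:
  J = 140
  B = 68
  T = 55
  M = 242 − 3·140 − 68 + 4·55 = -26
  H = -59 − 5·140 + 5·(-26) = -889
  U = 122 − 4·140 + 4·55 − 6·(-889) = 5116
  E = 159 − 2·68 − (-26) + 3·5116 = 15397
Policy A (U := 44):
  J = 140
  B = 68
  T = 55
  M = 242 − 3·140 − 68 + 4·55 = -26
  H = -59 − 5·140 + 5·(-26) = -889
  U = 44
  E = 159 − 2·68 − (-26) + 3·44 = 181
ΔE = 181 − 15397 = -15216; ΔH = -889 − (-889) = 0
Score = 3·(-15216) + 3·0 = -45648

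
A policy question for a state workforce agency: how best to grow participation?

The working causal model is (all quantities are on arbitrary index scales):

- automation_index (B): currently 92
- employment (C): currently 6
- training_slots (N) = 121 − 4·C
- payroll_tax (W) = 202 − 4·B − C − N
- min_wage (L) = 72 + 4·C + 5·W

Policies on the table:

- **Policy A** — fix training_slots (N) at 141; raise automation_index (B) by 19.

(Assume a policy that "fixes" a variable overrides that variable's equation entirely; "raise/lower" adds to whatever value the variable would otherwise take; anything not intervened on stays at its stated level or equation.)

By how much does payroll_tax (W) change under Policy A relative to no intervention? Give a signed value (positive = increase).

-120

Baseline:
  B = 92
  C = 6
  N = 121 − 4·6 = 97
  W = 202 − 4·92 − 6 − 97 = -269
Policy A (N := 141, B + 19):
  B = 92 + 19 = 111
  C = 6
  N = 141
  W = 202 − 4·111 − 6 − 141 = -389
Change in W: -389 − (-269) = -120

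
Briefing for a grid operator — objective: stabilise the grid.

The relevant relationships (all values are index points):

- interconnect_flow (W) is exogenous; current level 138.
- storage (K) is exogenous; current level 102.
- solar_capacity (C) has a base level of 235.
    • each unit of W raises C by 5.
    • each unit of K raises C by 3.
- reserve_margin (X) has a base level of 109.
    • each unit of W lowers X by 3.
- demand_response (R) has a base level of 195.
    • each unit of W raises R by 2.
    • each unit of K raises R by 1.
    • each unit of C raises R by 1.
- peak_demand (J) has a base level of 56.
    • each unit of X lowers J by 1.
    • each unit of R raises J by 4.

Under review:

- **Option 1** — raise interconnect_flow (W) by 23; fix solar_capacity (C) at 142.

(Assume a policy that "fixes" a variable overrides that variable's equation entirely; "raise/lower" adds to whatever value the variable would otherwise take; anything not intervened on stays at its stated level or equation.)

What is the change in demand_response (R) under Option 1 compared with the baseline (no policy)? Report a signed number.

Baseline:
  W = 138
  K = 102
  C = 235 + 5·138 + 3·102 = 1231
  R = 195 + 2·138 + 102 + 1231 = 1804
Option 1 (W + 23, C := 142):
  W = 138 + 23 = 161
  K = 102
  C = 142
  R = 195 + 2·161 + 102 + 142 = 761
Change in R: 761 − 1804 = -1043

-1043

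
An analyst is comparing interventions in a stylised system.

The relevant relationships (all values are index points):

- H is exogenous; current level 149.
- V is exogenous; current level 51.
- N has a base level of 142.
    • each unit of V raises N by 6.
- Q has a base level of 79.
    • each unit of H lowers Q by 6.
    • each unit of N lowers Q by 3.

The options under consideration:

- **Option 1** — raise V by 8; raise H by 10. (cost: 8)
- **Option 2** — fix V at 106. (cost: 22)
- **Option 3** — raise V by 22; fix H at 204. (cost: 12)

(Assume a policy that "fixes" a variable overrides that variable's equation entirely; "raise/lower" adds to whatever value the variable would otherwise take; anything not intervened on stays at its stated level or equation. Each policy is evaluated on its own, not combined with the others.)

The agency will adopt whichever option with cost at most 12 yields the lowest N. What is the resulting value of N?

Option 1 (V + 8, H + 10):
  V = 51 + 8 = 59
  N = 142 + 6·59 = 496
Option 3 (V + 22, H := 204):
  V = 51 + 22 = 73
  N = 142 + 6·73 = 580
Comparing — Option 1: N=496, Option 3: N=580. Lowest is 496 (Option 1).

496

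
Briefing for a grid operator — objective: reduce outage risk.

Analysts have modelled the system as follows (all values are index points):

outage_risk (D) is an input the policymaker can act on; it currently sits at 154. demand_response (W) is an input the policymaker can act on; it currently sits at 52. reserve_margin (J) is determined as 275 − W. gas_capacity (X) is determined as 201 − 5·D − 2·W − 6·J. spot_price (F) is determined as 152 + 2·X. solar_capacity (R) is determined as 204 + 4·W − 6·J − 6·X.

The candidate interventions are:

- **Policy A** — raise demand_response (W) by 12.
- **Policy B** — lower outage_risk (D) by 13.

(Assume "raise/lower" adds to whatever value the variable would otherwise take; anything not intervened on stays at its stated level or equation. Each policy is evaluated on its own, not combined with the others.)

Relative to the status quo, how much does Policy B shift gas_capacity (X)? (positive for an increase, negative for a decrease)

Baseline:
  D = 154
  W = 52
  J = 275 − 52 = 223
  X = 201 − 5·154 − 2·52 − 6·223 = -2011
Policy B (D − 13):
  D = 154 − 13 = 141
  W = 52
  J = 275 − 52 = 223
  X = 201 − 5·141 − 2·52 − 6·223 = -1946
Change in X: -1946 − (-2011) = 65

65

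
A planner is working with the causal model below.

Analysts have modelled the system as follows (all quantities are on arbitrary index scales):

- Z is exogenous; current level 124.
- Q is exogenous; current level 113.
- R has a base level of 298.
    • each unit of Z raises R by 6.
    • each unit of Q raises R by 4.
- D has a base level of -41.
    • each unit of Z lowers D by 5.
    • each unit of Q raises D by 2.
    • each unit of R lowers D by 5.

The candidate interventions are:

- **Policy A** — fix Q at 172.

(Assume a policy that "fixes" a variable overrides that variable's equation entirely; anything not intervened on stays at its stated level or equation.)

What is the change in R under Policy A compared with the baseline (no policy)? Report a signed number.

236

Baseline:
  Z = 124
  Q = 113
  R = 298 + 6·124 + 4·113 = 1494
Policy A (Q := 172):
  Z = 124
  Q = 172
  R = 298 + 6·124 + 4·172 = 1730
Change in R: 1730 − 1494 = 236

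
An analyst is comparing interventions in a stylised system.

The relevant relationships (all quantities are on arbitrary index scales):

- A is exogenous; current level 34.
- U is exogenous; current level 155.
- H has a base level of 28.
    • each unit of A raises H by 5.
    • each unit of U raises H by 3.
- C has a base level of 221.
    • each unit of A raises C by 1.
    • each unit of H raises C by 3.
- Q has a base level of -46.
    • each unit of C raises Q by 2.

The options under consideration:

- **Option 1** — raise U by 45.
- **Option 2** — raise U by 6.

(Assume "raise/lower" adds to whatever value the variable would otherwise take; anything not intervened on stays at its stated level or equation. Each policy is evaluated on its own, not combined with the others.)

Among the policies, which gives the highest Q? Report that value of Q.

Option 1 (U + 45):
  A = 34
  U = 155 + 45 = 200
  H = 28 + 5·34 + 3·200 = 798
  C = 221 + 34 + 3·798 = 2649
  Q = -46 + 2·2649 = 5252
Option 2 (U + 6):
  A = 34
  U = 155 + 6 = 161
  H = 28 + 5·34 + 3·161 = 681
  C = 221 + 34 + 3·681 = 2298
  Q = -46 + 2·2298 = 4550
Comparing — Option 1: Q=5252, Option 2: Q=4550. Highest is 5252 (Option 1).

5252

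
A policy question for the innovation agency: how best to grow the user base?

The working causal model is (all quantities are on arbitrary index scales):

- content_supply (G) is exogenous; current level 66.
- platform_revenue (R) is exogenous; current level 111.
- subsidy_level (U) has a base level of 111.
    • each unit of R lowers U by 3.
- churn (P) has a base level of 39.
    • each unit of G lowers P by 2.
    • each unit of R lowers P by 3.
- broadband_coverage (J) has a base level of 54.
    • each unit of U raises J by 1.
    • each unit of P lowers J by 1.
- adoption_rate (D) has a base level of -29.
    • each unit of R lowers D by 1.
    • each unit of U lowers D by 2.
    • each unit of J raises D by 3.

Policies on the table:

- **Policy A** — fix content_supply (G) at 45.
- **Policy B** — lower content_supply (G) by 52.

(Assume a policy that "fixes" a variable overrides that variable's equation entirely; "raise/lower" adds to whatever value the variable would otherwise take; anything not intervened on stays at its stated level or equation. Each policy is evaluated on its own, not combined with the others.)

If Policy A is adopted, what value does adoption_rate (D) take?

Policy A (G := 45):
  G = 45
  R = 111
  U = 111 − 3·111 = -222
  P = 39 − 2·45 − 3·111 = -384
  J = 54 + (-222) − (-384) = 216
  D = -29 − 111 − 2·(-222) + 3·216 = 952

952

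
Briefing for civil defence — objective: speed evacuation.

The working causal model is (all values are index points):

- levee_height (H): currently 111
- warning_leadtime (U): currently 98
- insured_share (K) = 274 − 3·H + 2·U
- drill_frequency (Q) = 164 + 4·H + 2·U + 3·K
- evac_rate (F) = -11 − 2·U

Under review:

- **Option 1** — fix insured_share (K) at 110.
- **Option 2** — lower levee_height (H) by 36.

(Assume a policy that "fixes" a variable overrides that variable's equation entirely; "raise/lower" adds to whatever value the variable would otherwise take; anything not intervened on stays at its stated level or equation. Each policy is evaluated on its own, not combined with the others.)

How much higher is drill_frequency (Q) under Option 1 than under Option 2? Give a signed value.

-261

Option 1 (K := 110):
  H = 111
  U = 98
  K = 110
  Q = 164 + 4·111 + 2·98 + 3·110 = 1134
Option 2 (H − 36):
  H = 111 − 36 = 75
  U = 98
  K = 274 − 3·75 + 2·98 = 245
  Q = 164 + 4·75 + 2·98 + 3·245 = 1395
Q: 1134 − 1395 = -261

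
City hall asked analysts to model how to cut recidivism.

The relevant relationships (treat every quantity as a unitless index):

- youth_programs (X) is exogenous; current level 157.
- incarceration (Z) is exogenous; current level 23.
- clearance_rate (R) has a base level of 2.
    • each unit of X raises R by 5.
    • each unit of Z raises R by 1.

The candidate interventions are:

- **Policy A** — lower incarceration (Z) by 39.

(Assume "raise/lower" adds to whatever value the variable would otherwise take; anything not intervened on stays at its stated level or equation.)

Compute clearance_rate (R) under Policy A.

771

Policy A (Z − 39):
  X = 157
  Z = 23 − 39 = -16
  R = 2 + 5·157 + (-16) = 771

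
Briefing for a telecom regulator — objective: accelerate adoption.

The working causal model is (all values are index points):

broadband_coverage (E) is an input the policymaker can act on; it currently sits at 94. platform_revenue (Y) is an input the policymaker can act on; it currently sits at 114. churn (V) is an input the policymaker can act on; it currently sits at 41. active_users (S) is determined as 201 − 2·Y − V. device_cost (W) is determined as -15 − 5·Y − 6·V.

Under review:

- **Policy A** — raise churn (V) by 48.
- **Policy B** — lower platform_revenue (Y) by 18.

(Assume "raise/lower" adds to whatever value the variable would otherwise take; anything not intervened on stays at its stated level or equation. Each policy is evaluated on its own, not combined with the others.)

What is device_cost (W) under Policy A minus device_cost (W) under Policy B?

-378

Policy A (V + 48):
  Y = 114
  V = 41 + 48 = 89
  W = -15 − 5·114 − 6·89 = -1119
Policy B (Y − 18):
  Y = 114 − 18 = 96
  V = 41
  W = -15 − 5·96 − 6·41 = -741
W: -1119 − (-741) = -378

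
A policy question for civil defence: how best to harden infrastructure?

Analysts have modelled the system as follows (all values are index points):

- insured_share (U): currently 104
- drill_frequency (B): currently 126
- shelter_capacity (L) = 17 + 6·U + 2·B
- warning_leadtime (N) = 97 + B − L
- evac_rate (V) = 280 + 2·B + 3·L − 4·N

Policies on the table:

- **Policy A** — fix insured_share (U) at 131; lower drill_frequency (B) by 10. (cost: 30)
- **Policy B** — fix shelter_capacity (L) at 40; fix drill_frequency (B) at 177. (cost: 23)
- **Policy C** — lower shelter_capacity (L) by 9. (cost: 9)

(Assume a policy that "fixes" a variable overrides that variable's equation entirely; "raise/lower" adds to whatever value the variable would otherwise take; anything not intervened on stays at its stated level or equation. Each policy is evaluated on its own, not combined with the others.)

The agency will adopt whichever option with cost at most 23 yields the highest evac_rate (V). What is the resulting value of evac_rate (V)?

Policy B (L := 40, B := 177):
  U = 104
  B = 177
  L = 40
  N = 97 + 177 − 40 = 234
  V = 280 + 2·177 + 3·40 − 4·234 = -182
Policy C (L − 9):
  U = 104
  B = 126
  L = 17 + 6·104 + 2·126 (−9 from intervention) = 884
  N = 97 + 126 − 884 = -661
  V = 280 + 2·126 + 3·884 − 4·(-661) = 5828
Comparing — Policy B: V=-182, Policy C: V=5828. Highest is 5828 (Policy C).

5828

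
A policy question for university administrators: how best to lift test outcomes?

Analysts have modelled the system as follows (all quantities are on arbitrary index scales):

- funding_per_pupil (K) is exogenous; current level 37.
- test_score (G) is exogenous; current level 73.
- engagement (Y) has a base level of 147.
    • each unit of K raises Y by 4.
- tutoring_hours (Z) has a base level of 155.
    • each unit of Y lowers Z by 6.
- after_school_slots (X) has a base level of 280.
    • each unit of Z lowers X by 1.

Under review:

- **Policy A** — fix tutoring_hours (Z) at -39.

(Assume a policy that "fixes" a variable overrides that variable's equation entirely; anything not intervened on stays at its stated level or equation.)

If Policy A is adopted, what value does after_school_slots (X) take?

Policy A (Z := -39):
  K = 37
  Y = 147 + 4·37 = 295
  Z = -39
  X = 280 − (-39) = 319

319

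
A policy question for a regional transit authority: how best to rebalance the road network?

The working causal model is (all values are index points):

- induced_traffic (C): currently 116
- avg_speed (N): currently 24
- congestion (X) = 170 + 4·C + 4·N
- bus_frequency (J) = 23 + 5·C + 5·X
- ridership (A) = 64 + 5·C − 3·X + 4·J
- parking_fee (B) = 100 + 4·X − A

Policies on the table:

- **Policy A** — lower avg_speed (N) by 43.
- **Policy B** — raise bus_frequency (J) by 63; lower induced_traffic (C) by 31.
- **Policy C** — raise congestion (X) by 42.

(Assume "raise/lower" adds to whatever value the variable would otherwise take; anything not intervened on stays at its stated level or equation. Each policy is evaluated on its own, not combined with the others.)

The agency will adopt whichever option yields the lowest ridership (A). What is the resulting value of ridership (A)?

Policy A (N − 43):
  C = 116
  N = 24 − 43 = -19
  X = 170 + 4·116 + 4·(-19) = 558
  J = 23 + 5·116 + 5·558 = 3393
  A = 64 + 5·116 − 3·558 + 4·3393 = 12542
Policy B (J + 63, C − 31):
  C = 116 − 31 = 85
  N = 24
  X = 170 + 4·85 + 4·24 = 606
  J = 23 + 5·85 + 5·606 (+63 from intervention) = 3541
  A = 64 + 5·85 − 3·606 + 4·3541 = 12835
Policy C (X + 42):
  C = 116
  N = 24
  X = 170 + 4·116 + 4·24 (+42 from intervention) = 772
  J = 23 + 5·116 + 5·772 = 4463
  A = 64 + 5·116 − 3·772 + 4·4463 = 16180
Comparing — Policy A: A=12542, Policy B: A=12835, Policy C: A=16180. Lowest is 12542 (Policy A).

12542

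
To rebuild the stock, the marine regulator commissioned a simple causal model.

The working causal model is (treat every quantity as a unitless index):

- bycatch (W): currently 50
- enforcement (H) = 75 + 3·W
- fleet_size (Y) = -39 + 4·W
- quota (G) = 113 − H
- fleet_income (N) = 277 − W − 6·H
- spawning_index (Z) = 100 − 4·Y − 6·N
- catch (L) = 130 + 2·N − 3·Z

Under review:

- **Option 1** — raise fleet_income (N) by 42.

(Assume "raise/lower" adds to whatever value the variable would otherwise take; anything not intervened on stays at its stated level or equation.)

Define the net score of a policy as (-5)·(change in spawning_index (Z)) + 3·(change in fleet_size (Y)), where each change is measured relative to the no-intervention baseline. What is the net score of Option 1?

1260

Baseline:
  W = 50
  H = 75 + 3·50 = 225
  Y = -39 + 4·50 = 161
  N = 277 − 50 − 6·225 = -1123
  Z = 100 − 4·161 − 6·(-1123) = 6194
Option 1 (N + 42):
  W = 50
  H = 75 + 3·50 = 225
  Y = -39 + 4·50 = 161
  N = 277 − 50 − 6·225 (+42 from intervention) = -1081
  Z = 100 − 4·161 − 6·(-1081) = 5942
ΔZ = 5942 − 6194 = -252; ΔY = 161 − 161 = 0
Score = (-5)·(-252) + 3·0 = 1260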